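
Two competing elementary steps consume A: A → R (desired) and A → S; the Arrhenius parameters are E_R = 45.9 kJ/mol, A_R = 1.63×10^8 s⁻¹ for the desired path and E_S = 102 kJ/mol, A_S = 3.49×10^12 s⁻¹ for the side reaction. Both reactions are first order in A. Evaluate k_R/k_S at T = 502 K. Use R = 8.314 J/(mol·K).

32.1

k_R/k_S = (A_R/A_S)·exp[−(E_R−E_S)/(RT)] = (A_R/A_S)·exp[(E_S−E_R)/(RT)].
(E_S−E_R)/(RT) = (102−45.9)×10³/(8.314×502) = 56100/4174 = 13.44.
k_R/k_S = (1.63×10^8/3.49×10^12)·exp(13.44) = 4.670×10^-5 × 6.880×10^5 = 32.1.
Since E_R < E_S, lowering the temperature improves selectivity toward R.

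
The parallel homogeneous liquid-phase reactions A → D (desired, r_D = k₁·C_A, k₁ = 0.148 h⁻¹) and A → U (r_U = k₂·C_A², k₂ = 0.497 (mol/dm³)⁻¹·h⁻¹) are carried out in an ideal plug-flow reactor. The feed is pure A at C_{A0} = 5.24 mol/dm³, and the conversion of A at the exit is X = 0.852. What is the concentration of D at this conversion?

C_A = C_{A0}(1−X) = 0.7755 mol/dm³.
Along a PFR/batch, dC_D/dC_A = −r_D/(r_D+r_U) = −k₁/(k₁+k₂·C_A).
Integrating from C_{A0} to C_A: C_D = (0.148/0.497)·ln[(0.148+0.497·5.24)/(0.148+0.497·0.776)] = 0.2978·ln(2.752/0.5334) = 0.4886 mol/dm³.

0.489 mol/dm³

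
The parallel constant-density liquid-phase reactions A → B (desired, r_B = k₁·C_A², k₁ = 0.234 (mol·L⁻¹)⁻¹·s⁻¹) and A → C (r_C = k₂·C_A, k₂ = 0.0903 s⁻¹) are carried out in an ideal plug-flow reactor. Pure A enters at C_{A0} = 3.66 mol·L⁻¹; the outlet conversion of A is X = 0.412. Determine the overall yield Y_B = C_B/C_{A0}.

0.363

C_A = C_{A0}(1−X) = 2.152 mol·L⁻¹.
Along a PFR/batch, dC_C/dC_A = −r_C/(r_B+r_C) = −k₂/(k₂+k₁·C_A).
Integrating from C_{A0} to C_A: C_C = (0.0903/0.234)·ln[(0.0903+0.234·3.66)/(0.0903+0.234·2.15)] = 0.3859·ln(0.9467/0.5939) = 0.1800 mol·L⁻¹.
Then C_B = (C_{A0}−C_A) − C_C = 1.508 − 0.1800 = 1.328 mol·L⁻¹.
Y_B = C_B/C_{A0} = 1.328/3.66 = 0.363.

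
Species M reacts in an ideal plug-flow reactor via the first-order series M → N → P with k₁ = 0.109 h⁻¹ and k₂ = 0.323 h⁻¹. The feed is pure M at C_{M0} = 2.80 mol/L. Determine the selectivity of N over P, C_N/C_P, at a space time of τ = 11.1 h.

For first-order series with pure M initially, C_N(τ) = k₁C_{M0}/(k₂−k₁)·(e^(−k₁τ) − e^(−k₂τ)).
e^(−k₁τ) = e^(−0.109×11.1) = e^(−1.210) = 0.2982; e^(−k₂τ) = e^(−3.585) = 0.02773.
C_N = 0.109×2.80/(0.323−0.109) × (0.2982−0.02773) = 1.426×0.2705 = 0.3858 mol/L.
C_M = C_{M0}e^(−k₁τ) = 0.8350 mol/L, so C_P = C_{M0}−C_M−C_N = 1.579 mol/L; C_N/C_P = 0.244.

0.244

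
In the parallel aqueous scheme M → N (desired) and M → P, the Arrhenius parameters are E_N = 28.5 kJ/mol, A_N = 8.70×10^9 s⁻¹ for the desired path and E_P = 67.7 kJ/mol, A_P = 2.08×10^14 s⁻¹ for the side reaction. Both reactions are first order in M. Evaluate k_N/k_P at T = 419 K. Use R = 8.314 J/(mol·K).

k_N/k_P = (A_N/A_P)·exp[−(E_N−E_P)/(RT)] = (A_N/A_P)·exp[(E_P−E_N)/(RT)].
(E_P−E_N)/(RT) = (67.7−28.5)×10³/(8.314×419) = 39200/3484 = 11.25.
k_N/k_P = (8.70×10^9/2.08×10^14)·exp(11.25) = 4.183×10^-5 × 77098 = 3.22.
Since E_N < E_P, lowering the temperature improves selectivity toward N.

3.22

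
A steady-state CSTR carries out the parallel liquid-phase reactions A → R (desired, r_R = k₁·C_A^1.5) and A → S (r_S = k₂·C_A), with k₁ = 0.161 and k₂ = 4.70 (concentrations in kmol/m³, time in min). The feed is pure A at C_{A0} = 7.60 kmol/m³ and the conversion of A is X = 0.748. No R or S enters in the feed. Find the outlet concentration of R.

0.257 kmol/m³

Exit C_A = C_{A0}(1−X) = 7.60×0.252 = 1.915 kmol/m³.
In a CSTR the entire volume is at exit conditions, so r_R = 0.161×1.915^1.5 = 0.4267 and r_S = 4.70×1.915 = 9.001.
Fraction of consumed A going to R: r_R/(r_R+r_S) = 0.04526.
C_R = 0.04526·C_{A0}·X = 0.04526×7.60×0.748 = 0.257 kmol/m³.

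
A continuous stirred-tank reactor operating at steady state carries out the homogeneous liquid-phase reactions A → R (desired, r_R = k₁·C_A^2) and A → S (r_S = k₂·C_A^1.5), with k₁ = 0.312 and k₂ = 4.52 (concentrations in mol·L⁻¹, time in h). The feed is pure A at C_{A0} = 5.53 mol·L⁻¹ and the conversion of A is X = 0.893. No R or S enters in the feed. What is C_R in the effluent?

0.249 mol·L⁻¹

Exit C_A = C_{A0}(1−X) = 5.53×0.107 = 0.5917 mol·L⁻¹.
A CSTR operates uniformly at the exit composition, giving r_R = 0.1092 and r_S = 2.057 (each k·C_A^n at C_A = 0.5917).
Fraction of consumed A going to R: r_R/(r_R+r_S) = 0.05042.
C_R = 0.05042·C_{A0}·X = 0.05042×5.53×0.893 = 0.249 mol·L⁻¹.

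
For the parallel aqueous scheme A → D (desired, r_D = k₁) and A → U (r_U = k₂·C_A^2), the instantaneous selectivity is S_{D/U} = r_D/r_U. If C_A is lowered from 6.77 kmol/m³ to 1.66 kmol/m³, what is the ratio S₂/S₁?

S_{D/U} = (k₁/k₂)·C_A^-2, so S₂/S₁ = (C_{A,2}/C_{A,1})^-2.
= (1.66/6.77)^(-2) = (0.2452)^(-2) = 16.6.

16.6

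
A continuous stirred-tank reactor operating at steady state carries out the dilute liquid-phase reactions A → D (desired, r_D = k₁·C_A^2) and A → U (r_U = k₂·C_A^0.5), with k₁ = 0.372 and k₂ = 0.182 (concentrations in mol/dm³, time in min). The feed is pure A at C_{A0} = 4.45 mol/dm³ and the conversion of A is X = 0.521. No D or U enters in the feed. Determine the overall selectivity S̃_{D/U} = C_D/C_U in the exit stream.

Exit C_A = C_{A0}(1−X) = 4.45×0.479 = 2.132 mol/dm³.
Rates in a CSTR are evaluated at the outlet concentration: r_D = 0.372×2.132^2 = 1.690, r_U = 0.182×2.132^0.5 = 0.2657.
Overall selectivity = C_D/C_U = r_Dτ/(r_Uτ) = r_D/r_U = 6.36.

6.36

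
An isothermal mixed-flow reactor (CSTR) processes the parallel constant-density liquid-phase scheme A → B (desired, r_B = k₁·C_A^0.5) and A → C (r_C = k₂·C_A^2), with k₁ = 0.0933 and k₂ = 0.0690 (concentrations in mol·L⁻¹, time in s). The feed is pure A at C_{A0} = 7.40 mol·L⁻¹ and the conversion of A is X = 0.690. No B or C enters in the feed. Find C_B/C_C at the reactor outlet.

Exit C_A = C_{A0}(1−X) = 7.40×0.310 = 2.294 mol·L⁻¹.
Rates in a CSTR are evaluated at the outlet concentration: r_B = 0.0933×2.294^0.5 = 0.1413, r_C = 0.0690×2.294^2 = 0.3631.
Overall selectivity = C_B/C_C = r_Bτ/(r_Cτ) = r_B/r_C = 0.389.

0.389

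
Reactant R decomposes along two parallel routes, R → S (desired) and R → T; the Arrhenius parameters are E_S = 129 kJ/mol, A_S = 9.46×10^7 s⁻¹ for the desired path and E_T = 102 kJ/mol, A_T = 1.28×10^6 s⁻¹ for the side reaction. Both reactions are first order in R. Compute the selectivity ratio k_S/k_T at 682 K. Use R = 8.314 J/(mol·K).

k_S/k_T = (A_S/A_T)·exp[−(E_S−E_T)/(RT)] = (A_S/A_T)·exp[(E_T−E_S)/(RT)].
(E_T−E_S)/(RT) = (102−129)×10³/(8.314×682) = -27000/5670 = -4.762.
k_S/k_T = (9.46×10^7/1.28×10^6)·exp(-4.762) = 73.91 × 0.008550 = 0.632.
Since E_S > E_T, raising the temperature improves selectivity toward S.

0.632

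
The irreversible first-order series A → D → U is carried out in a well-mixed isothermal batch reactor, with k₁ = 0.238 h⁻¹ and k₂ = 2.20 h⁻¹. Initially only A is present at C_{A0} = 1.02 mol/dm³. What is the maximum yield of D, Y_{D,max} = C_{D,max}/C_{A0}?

At the optimum, C_{D,max}/C_{A0} = (k₁/k₂)^[k₂/(k₂−k₁)].
= (0.238/2.20)^(2.20/(2.20−0.238)) = (0.1082)^(1.121) = 0.08260.

0.0826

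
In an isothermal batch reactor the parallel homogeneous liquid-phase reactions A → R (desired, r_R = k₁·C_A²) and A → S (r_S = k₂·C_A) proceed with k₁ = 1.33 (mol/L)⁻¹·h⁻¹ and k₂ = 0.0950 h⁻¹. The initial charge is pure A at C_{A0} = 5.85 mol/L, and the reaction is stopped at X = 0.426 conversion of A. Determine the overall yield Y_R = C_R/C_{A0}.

0.419

C_A = C_{A0}(1−X) = 3.358 mol/L.
Along a PFR/batch, dC_S/dC_A = −r_S/(r_R+r_S) = −k₂/(k₂+k₁·C_A).
Integrating from C_{A0} to C_A: C_S = (0.0950/1.33)·ln[(0.0950+1.33·5.85)/(0.0950+1.33·3.36)] = 0.07143·ln(7.875/4.561) = 0.03902 mol/L.
Then C_R = (C_{A0}−C_A) − C_S = 2.492 − 0.03902 = 2.453 mol/L.
Y_R = C_R/C_{A0} = 2.453/5.85 = 0.419.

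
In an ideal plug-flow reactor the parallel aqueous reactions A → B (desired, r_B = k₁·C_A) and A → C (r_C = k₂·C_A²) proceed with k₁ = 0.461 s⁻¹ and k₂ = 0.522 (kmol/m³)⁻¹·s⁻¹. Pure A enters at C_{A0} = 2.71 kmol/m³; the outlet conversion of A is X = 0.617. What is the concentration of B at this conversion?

0.553 kmol/m³

C_A = C_{A0}(1−X) = 1.038 kmol/m³.
Along a PFR/batch, dC_B/dC_A = −r_B/(r_B+r_C) = −k₁/(k₁+k₂·C_A).
Integrating from C_{A0} to C_A: C_B = (0.461/0.522)·ln[(0.461+0.522·2.71)/(0.461+0.522·1.04)] = 0.8831·ln(1.876/1.003) = 0.5530 kmol/m³.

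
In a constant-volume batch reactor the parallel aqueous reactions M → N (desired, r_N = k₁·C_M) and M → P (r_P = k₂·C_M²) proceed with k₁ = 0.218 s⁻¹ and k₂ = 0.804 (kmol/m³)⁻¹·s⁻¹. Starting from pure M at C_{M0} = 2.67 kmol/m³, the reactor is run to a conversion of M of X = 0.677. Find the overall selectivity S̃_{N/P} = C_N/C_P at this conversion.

C_M = C_{M0}(1−X) = 0.8624 kmol/m³.
Along a PFR/batch, dC_N/dC_M = −r_N/(r_N+r_P) = −k₁/(k₁+k₂·C_M).
Integrating from C_{M0} to C_M: C_N = (0.218/0.804)·ln[(0.218+0.804·2.67)/(0.218+0.804·0.862)] = 0.2711·ln(2.365/0.9114) = 0.2585 kmol/m³.
C_P = (C_{M0}−C_M)−C_N = 1.549 kmol/m³; S̃_{N/P} = 0.2585/1.549 = 0.167.

0.167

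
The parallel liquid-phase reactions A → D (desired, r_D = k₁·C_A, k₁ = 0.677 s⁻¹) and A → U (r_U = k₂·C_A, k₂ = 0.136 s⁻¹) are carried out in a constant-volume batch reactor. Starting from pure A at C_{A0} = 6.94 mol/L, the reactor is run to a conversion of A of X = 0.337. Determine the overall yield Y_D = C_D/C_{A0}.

C_A = C_{A0}(1−X) = 4.601 mol/L.
Both paths are first order in A, so the instantaneous fraction to D is constant: dC_D/d(−C_A) = k₁/(k₁+k₂) = 0.8327.
C_D = 0.8327·(C_{A0}−C_A) = 0.8327×2.339 = 1.95 mol/L.
Y_D = C_D/C_{A0} = 1.948/6.94 = 0.281.

0.281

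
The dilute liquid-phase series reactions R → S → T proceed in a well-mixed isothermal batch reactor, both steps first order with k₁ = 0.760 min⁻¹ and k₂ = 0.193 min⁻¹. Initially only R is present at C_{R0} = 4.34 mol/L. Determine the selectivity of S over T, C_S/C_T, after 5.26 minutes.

0.886

Solving the coupled first-order balances gives C_S(t) = [k₁/(k₂−k₁)]·C_{R0}·(e^(−k₁t) − e^(−k₂t)).
e^(−k₁t) = e^(−0.760×5.26) = e^(−3.998) = 0.01836; e^(−k₂t) = e^(−1.015) = 0.3623.
C_S = 0.760×4.34/(0.193−0.760) × (0.01836−0.3623) = (-5.817)×(-0.3440) = 2.001 mol/L.
C_R = C_{R0}e^(−k₁t) = 0.07968 mol/L, so C_T = C_{R0}−C_R−C_S = 2.259 mol/L; C_S/C_T = 0.886.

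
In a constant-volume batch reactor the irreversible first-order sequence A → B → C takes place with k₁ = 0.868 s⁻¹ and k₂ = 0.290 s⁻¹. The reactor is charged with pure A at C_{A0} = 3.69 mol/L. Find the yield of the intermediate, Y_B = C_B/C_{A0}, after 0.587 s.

0.364

Solving the coupled first-order balances gives C_B(t) = [k₁/(k₂−k₁)]·C_{A0}·(e^(−k₁t) − e^(−k₂t)).
e^(−k₁t) = e^(−0.868×0.587) = e^(−0.5095) = 0.6008; e^(−k₂t) = e^(−0.1702) = 0.8435.
C_B = 0.868×3.69/(0.290−0.868) × (0.6008−0.8435) = (-5.541)×(-0.2427) = 1.345 mol/L.
Y_B = C_B/C_{A0} = 1.345/3.69 = 0.364.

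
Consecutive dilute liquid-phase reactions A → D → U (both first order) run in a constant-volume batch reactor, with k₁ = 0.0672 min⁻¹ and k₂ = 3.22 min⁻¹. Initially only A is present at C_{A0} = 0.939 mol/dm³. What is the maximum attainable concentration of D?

For a first-order series the maximum intermediate yield is C_{D,max}/C_{A0} = (k₁/k₂)^[k₂/(k₂−k₁)].
= (0.0672/3.22)^(3.22/(3.22−0.0672)) = (0.02087)^(1.021) = 0.01922.
C_{D,max} = 0.01922×0.939 = 0.0180 mol/dm³.

0.0180 mol/dm³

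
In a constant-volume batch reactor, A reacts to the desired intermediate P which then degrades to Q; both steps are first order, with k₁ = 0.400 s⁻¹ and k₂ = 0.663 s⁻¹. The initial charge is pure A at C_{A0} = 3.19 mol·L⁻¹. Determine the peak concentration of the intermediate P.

For a first-order series the maximum intermediate yield is C_{P,max}/C_{A0} = (k₁/k₂)^[k₂/(k₂−k₁)].
= (0.400/0.663)^(0.663/(0.663−0.400)) = (0.6033)^(2.521) = 0.2798.
C_{P,max} = 0.2798×3.19 = 0.892 mol·L⁻¹.

0.892 mol·L⁻¹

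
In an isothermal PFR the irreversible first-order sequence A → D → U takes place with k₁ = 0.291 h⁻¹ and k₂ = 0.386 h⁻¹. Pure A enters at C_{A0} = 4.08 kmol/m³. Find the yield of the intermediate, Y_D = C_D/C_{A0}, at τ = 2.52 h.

0.313

For first-order series with pure A initially, C_D(τ) = k₁C_{A0}/(k₂−k₁)·(e^(−k₁τ) − e^(−k₂τ)).
e^(−k₁τ) = e^(−0.291×2.52) = e^(−0.7333) = 0.4803; e^(−k₂τ) = e^(−0.9727) = 0.3781.
C_D = 0.291×4.08/(0.386−0.291) × (0.4803−0.3781) = 12.50×0.1023 = 1.278 kmol/m³.
Y_D = C_D/C_{A0} = 1.278/4.08 = 0.313.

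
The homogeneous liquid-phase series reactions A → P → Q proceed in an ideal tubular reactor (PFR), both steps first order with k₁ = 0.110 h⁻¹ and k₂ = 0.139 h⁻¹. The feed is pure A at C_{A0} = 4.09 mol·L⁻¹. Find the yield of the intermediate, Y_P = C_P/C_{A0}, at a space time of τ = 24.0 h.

For first-order series with pure A initially, C_P(τ) = k₁C_{A0}/(k₂−k₁)·(e^(−k₁τ) − e^(−k₂τ)).
e^(−k₁τ) = e^(−0.110×24.0) = e^(−2.640) = 0.07136; e^(−k₂τ) = e^(−3.336) = 0.03558.
C_P = 0.110×4.09/(0.139−0.110) × (0.07136−0.03558) = 15.51×0.03578 = 0.5551 mol·L⁻¹.
Y_P = C_P/C_{A0} = 0.5551/4.09 = 0.136.

0.136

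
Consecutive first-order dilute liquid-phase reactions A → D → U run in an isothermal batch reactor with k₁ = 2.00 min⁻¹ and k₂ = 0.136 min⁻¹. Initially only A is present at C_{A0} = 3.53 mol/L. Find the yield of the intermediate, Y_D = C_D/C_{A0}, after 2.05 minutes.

0.794

For first-order series with pure A initially, C_D(t) = k₁C_{A0}/(k₂−k₁)·(e^(−k₁t) − e^(−k₂t)).
e^(−k₁t) = e^(−2.00×2.05) = e^(−4.100) = 0.01657; e^(−k₂t) = e^(−0.2788) = 0.7567.
C_D = 2.00×3.53/(0.136−2.00) × (0.01657−0.7567) = (-3.788)×(-0.7401) = 2.803 mol/L.
Y_D = C_D/C_{A0} = 2.803/3.53 = 0.794.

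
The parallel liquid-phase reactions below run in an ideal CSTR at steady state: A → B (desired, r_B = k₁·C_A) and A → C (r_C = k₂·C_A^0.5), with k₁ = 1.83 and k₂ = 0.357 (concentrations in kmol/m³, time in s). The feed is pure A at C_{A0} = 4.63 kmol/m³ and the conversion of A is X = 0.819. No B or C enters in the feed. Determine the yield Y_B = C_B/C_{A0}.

0.675

Exit C_A = C_{A0}(1−X) = 4.63×0.181 = 0.8380 kmol/m³.
A CSTR operates uniformly at the exit composition, giving r_B = 1.534 and r_C = 0.3268 (each k·C_A^n at C_A = 0.8380).
Fraction of consumed A going to B: r_B/(r_B+r_C) = 0.8243.
C_B = 0.8243·C_{A0}·X = 0.8243×4.63×0.819 = 3.13 kmol/m³; Y_B = C_B/C_{A0} = 0.675.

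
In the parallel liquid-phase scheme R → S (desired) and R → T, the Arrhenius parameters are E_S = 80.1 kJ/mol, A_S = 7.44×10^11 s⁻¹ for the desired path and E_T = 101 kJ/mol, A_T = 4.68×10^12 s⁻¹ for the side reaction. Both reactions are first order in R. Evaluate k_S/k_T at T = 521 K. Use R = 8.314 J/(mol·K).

19.8

k_S/k_T = (A_S/A_T)·exp[−(E_S−E_T)/(RT)] = (A_S/A_T)·exp[(E_T−E_S)/(RT)].
(E_T−E_S)/(RT) = (101−80.1)×10³/(8.314×521) = 20900/4332 = 4.825.
k_S/k_T = (7.44×10^11/4.68×10^12)·exp(4.825) = 0.1590 × 124.6 = 19.8.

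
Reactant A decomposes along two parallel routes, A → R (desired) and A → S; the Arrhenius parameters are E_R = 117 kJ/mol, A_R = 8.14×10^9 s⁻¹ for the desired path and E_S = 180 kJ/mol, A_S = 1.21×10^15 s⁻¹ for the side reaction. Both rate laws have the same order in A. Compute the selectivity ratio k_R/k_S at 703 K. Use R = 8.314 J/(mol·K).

k_R/k_S = (A_R/A_S)·exp[−(E_R−E_S)/(RT)] = (A_R/A_S)·exp[(E_S−E_R)/(RT)].
(E_S−E_R)/(RT) = (180−117)×10³/(8.314×703) = 63000/5845 = 10.78.
k_R/k_S = (8.14×10^9/1.21×10^15)·exp(10.78) = 6.727×10^-6 × 47998 = 0.323.
Since E_R < E_S, lowering the temperature improves selectivity toward R.

0.323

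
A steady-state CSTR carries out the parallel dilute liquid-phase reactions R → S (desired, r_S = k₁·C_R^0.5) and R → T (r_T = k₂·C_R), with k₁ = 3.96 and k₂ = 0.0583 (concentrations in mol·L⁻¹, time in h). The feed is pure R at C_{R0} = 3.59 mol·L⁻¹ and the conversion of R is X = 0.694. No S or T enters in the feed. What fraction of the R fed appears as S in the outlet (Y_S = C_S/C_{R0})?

0.683

Exit C_R = C_{R0}(1−X) = 3.59×0.306 = 1.099 mol·L⁻¹.
In a CSTR the entire volume is at exit conditions, so r_S = 3.96×1.099^0.5 = 4.151 and r_T = 0.0583×1.099 = 0.06404.
Fraction of consumed R going to S: r_S/(r_S+r_T) = 0.9848.
C_S = 0.9848·C_{R0}·X = 0.9848×3.59×0.694 = 2.45 mol·L⁻¹; Y_S = C_S/C_{R0} = 0.683.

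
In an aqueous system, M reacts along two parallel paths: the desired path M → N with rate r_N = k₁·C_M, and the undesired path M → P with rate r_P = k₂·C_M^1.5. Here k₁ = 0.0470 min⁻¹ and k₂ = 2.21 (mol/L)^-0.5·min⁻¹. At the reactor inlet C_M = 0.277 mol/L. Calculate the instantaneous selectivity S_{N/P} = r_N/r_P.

0.0404

S_{N/P} = r_N/r_P = (k₁·C_M)/(k₂·C_M^1.5) = (k₁/k₂)·C_M^-0.5.
= (0.0470×0.2770) / (2.21×0.2770^1.5) = 0.01302/0.3222 = 0.0404.
The undesired path is higher order in M, so low C_M (CSTR or dilute feed) favours N.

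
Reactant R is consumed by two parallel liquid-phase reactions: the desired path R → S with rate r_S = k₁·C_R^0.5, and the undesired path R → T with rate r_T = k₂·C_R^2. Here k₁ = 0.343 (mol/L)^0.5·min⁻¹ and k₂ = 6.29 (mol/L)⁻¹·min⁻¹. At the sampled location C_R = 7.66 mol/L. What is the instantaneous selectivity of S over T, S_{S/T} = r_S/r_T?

S_{S/T} = r_S/r_T = (k₁·C_R^0.5)/(k₂·C_R^2) = (k₁/k₂)·C_R^-1.5.
= (0.343×7.660^0.5) / (6.29×7.660^2) = 0.9493/369.1 = 0.00257.
The undesired path is higher order in R, so low C_R (CSTR or dilute feed) favours S.

0.00257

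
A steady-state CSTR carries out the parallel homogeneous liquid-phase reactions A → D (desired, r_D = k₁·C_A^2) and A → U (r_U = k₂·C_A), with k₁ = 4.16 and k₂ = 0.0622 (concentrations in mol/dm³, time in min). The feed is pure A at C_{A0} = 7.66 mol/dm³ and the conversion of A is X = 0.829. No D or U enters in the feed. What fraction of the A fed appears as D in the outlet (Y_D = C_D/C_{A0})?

Exit C_A = C_{A0}(1−X) = 7.66×0.171 = 1.310 mol/dm³.
Rates in a CSTR are evaluated at the outlet concentration: r_D = 4.16×1.310^2 = 7.137, r_U = 0.0622×1.310 = 0.08147.
Fraction of consumed A going to D: r_D/(r_D+r_U) = 0.9887.
C_D = 0.9887·C_{A0}·X = 0.9887×7.66×0.829 = 6.28 mol/dm³; Y_D = C_D/C_{A0} = 0.820.

0.820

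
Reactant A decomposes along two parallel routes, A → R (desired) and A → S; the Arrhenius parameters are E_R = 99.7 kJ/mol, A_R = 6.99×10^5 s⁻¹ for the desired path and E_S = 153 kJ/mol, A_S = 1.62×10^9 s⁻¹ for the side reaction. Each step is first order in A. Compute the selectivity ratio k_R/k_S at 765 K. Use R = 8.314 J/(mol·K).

1.88

Since both paths have the same order in A, the concentration cancels and S_{R/S} = k_R/k_S = (A_R/A_S)·exp[(E_S−E_R)/(RT)].
(E_S−E_R)/(RT) = (153−99.7)×10³/(8.314×765) = 53300/6360 = 8.380.
k_R/k_S = (6.99×10^5/1.62×10^9)·exp(8.380) = 4.315×10^-4 × 4360 = 1.88.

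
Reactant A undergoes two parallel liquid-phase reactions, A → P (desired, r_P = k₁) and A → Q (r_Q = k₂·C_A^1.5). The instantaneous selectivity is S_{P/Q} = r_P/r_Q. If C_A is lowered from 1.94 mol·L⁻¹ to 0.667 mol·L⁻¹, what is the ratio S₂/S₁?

S_{P/Q} = (k₁/k₂)·C_A^-1.5, so S₂/S₁ = (C_{A,2}/C_{A,1})^-1.5.
= (0.667/1.94)^(-1.5) = (0.3438)^(-1.5) = 4.96.

4.96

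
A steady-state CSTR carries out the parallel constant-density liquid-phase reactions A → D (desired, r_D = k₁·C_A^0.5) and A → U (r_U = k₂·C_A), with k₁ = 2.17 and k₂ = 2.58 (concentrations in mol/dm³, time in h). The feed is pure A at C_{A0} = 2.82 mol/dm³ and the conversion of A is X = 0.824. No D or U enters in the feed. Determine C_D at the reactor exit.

1.26 mol/dm³

Exit C_A = C_{A0}(1−X) = 2.82×0.176 = 0.4963 mol/dm³.
In a CSTR the entire volume is at exit conditions, so r_D = 2.17×0.4963^0.5 = 1.529 and r_U = 2.58×0.4963 = 1.281.
Fraction of consumed A going to D: r_D/(r_D+r_U) = 0.5442.
C_D = 0.5442·C_{A0}·X = 0.5442×2.82×0.824 = 1.26 mol/dm³.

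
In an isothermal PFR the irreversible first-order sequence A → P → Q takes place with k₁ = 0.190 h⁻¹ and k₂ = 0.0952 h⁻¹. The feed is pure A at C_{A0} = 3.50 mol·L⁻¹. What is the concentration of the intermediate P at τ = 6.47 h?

1.74 mol·L⁻¹

The intermediate concentration in a first-order A→B→C sequence is C_P = k₁C_{A0}(e^(−k₁τ) − e^(−k₂τ))/(k₂−k₁).
e^(−k₁τ) = e^(−0.190×6.47) = e^(−1.229) = 0.2925; e^(−k₂τ) = e^(−0.6159) = 0.5401.
C_P = 0.190×3.50/(0.0952−0.190) × (0.2925−0.5401) = (-7.015)×(-0.2476) = 1.737 mol·L⁻¹.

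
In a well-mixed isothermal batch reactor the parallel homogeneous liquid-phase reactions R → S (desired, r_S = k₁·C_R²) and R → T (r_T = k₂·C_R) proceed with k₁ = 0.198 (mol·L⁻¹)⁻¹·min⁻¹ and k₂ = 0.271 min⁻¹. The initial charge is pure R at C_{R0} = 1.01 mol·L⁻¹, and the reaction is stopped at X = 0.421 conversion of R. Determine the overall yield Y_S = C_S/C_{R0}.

C_R = C_{R0}(1−X) = 0.5848 mol·L⁻¹.
Along a PFR/batch, dC_T/dC_R = −r_T/(r_S+r_T) = −k₂/(k₂+k₁·C_R).
Integrating from C_{R0} to C_R: C_T = (0.271/0.198)·ln[(0.271+0.198·1.01)/(0.271+0.198·0.585)] = 1.369·ln(0.4710/0.3868) = 0.2695 mol·L⁻¹.
Then C_S = (C_{R0}−C_R) − C_T = 0.4252 − 0.2695 = 0.1557 mol·L⁻¹.
Y_S = C_S/C_{R0} = 0.1557/1.01 = 0.154.

0.154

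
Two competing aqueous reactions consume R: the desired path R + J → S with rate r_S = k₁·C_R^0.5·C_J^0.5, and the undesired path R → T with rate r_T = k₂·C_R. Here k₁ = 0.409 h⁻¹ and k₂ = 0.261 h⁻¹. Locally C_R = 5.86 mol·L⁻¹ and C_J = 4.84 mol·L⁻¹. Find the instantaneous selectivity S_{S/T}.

1.42

S_{S/T} = r_S/r_T = (k₁·C_R^0.5·C_J^0.5)/(k₂·C_R) = (k₁/k₂)·C_R^-0.5·C_J^0.5.
= (0.409×5.860^0.5×4.840^0.5) / (0.261×5.860) = 2.178/1.529 = 1.42.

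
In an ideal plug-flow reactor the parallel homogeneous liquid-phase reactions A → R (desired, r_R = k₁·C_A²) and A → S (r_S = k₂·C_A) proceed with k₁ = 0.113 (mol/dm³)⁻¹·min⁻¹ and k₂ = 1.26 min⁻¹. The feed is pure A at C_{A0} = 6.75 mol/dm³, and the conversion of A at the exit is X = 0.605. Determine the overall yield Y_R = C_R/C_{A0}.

0.177

C_A = C_{A0}(1−X) = 2.666 mol/dm³.
Along a PFR/batch, dC_S/dC_A = −r_S/(r_R+r_S) = −k₂/(k₂+k₁·C_A).
Integrating from C_{A0} to C_A: C_S = (1.26/0.113)·ln[(1.26+0.113·6.75)/(1.26+0.113·2.67)] = 11.15·ln(2.023/1.561) = 2.887 mol/dm³.
Then C_R = (C_{A0}−C_A) − C_S = 4.084 − 2.887 = 1.196 mol/dm³.
Y_R = C_R/C_{A0} = 1.196/6.75 = 0.177.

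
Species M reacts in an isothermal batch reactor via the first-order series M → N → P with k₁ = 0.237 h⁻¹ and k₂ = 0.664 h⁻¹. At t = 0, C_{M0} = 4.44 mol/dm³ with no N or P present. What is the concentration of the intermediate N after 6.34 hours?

For first-order series with pure M initially, C_N(t) = k₁C_{M0}/(k₂−k₁)·(e^(−k₁t) − e^(−k₂t)).
e^(−k₁t) = e^(−0.237×6.34) = e^(−1.503) = 0.2226; e^(−k₂t) = e^(−4.210) = 0.01485.
C_N = 0.237×4.44/(0.664−0.237) × (0.2226−0.01485) = 2.464×0.2077 = 0.5119 mol/dm³.

0.512 mol/dm³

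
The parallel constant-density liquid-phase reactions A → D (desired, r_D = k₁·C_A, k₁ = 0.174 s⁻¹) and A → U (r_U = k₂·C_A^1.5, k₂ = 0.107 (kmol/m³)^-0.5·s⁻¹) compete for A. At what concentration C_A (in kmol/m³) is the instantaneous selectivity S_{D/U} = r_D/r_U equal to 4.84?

S_{D/U} = (k₁/k₂)·C_A^-0.5 ⇒ C_A = (S·k₂/k₁)^(-2).
= (4.84×0.107/0.174)^(-2) = (2.976)^(-2) = 0.113 kmol/m³.

0.113 kmol/m³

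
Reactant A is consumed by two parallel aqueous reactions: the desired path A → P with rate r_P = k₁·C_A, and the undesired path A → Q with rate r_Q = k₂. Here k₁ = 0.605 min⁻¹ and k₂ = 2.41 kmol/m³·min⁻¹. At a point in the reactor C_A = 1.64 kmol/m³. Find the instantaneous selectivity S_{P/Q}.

0.412

S_{P/Q} = r_P/r_Q = (k₁·C_A)/(k₂) = (k₁/k₂)·C_A.
= (0.605×1.640) / (2.41) = 0.9922/2.410 = 0.412.
Since the desired path is higher order in A, keeping C_A high (PFR or concentrated feed) favours P.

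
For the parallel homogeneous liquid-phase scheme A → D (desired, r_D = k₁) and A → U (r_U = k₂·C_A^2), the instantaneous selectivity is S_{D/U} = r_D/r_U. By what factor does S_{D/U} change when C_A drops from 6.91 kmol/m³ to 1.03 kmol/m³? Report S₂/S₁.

S_{D/U} = (k₁/k₂)·C_A^-2, so S₂/S₁ = (C_{A,2}/C_{A,1})^-2.
= (1.03/6.91)^(-2) = (0.1491)^(-2) = 45.0.
Selectivity toward D rises as C_A falls — low-concentration operation is favoured.

45.0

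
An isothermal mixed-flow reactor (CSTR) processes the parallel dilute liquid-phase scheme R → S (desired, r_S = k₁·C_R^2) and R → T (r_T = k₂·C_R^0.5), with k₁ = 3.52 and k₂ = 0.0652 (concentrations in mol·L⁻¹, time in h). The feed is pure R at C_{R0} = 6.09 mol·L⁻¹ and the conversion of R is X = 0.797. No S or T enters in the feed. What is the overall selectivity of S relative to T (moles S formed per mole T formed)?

Exit C_R = C_{R0}(1−X) = 6.09×0.203 = 1.236 mol·L⁻¹.
In a CSTR the entire volume is at exit conditions, so r_S = 3.52×1.236^2 = 5.380 and r_T = 0.0652×1.236^0.5 = 0.07249.
Overall selectivity = C_S/C_T = r_Sτ/(r_Tτ) = r_S/r_T = 74.2.

74.2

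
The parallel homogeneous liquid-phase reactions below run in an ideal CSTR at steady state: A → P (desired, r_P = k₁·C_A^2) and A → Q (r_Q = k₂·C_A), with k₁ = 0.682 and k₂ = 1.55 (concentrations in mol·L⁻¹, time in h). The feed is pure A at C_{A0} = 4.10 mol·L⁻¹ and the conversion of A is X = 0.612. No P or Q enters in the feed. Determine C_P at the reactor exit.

Exit C_A = C_{A0}(1−X) = 4.10×0.388 = 1.591 mol·L⁻¹.
A CSTR operates uniformly at the exit composition, giving r_P = 1.726 and r_Q = 2.466 (each k·C_A^n at C_A = 1.591).
Fraction of consumed A going to P: r_P/(r_P+r_Q) = 0.4117.
C_P = 0.4117·C_{A0}·X = 0.4117×4.10×0.612 = 1.03 mol·L⁻¹.

1.03 mol·L⁻¹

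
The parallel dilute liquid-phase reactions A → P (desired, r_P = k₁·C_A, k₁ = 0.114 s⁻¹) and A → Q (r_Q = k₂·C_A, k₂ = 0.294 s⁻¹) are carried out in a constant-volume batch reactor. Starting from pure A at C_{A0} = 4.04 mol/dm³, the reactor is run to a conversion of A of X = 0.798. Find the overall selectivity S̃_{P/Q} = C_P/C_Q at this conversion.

0.388

C_A = C_{A0}(1−X) = 0.8161 mol/dm³.
Both paths are first order in A, so the instantaneous fraction to P is constant: dC_P/d(−C_A) = k₁/(k₁+k₂) = 0.2794.
C_P = 0.2794·(C_{A0}−C_A) = 0.2794×3.224 = 0.901 mol/dm³.
C_Q = (C_{A0}−C_A)−C_P = 2.323 mol/dm³; S̃_{P/Q} = 0.9008/2.323 = 0.388.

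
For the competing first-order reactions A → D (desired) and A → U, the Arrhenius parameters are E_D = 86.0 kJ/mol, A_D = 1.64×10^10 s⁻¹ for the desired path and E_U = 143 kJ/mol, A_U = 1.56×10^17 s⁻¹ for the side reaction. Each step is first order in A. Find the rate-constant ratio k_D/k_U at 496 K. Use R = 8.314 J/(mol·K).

With equal orders, S_{D/U} = k_D/k_U = (A_D/A_U)·exp[(E_U−E_D)/(RT)].
(E_U−E_D)/(RT) = (143−86.0)×10³/(8.314×496) = 57000/4124 = 13.82.
k_D/k_U = (1.64×10^10/1.56×10^17)·exp(13.82) = 1.051×10^-7 × 1.007×10^6 = 0.106.

0.106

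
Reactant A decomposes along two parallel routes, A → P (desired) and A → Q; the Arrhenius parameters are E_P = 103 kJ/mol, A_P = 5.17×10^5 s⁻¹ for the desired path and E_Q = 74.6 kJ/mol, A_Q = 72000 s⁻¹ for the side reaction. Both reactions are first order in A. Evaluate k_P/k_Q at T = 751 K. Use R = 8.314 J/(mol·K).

0.0760

With equal orders, S_{P/Q} = k_P/k_Q = (A_P/A_Q)·exp[(E_Q−E_P)/(RT)].
(E_Q−E_P)/(RT) = (74.6−103)×10³/(8.314×751) = -28400/6244 = -4.549.
k_P/k_Q = (5.17×10^5/72000)·exp(-4.549) = 7.181 × 0.01058 = 0.0760.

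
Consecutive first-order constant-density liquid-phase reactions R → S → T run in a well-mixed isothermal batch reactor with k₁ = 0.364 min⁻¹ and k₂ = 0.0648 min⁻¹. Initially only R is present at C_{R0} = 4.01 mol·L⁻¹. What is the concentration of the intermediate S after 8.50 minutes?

2.59 mol·L⁻¹

The intermediate concentration in a first-order A→B→C sequence is C_S = k₁C_{R0}(e^(−k₁t) − e^(−k₂t))/(k₂−k₁).
e^(−k₁t) = e^(−0.364×8.50) = e^(−3.094) = 0.04532; e^(−k₂t) = e^(−0.5508) = 0.5765.
C_S = 0.364×4.01/(0.0648−0.364) × (0.04532−0.5765) = (-4.878)×(-0.5312) = 2.591 mol·L⁻¹.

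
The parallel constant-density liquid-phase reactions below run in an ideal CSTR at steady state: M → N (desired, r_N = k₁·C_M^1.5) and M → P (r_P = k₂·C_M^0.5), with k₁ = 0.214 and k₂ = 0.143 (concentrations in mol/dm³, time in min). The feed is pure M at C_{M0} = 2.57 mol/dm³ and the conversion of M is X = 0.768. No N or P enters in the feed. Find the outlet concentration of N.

Exit C_M = C_{M0}(1−X) = 2.57×0.232 = 0.5962 mol/dm³.
A CSTR operates uniformly at the exit composition, giving r_N = 0.09852 and r_P = 0.1104 (each k·C_M^n at C_M = 0.5962).
Fraction of consumed M going to N: r_N/(r_N+r_P) = 0.4715.
C_N = 0.4715·C_{M0}·X = 0.4715×2.57×0.768 = 0.931 mol/dm³.

0.931 mol/dm³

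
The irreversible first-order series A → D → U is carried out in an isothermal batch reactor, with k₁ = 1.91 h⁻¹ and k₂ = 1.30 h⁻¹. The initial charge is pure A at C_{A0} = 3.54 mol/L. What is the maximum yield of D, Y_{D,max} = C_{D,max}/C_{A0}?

0.440

For a first-order series the maximum intermediate yield is C_{D,max}/C_{A0} = (k₁/k₂)^[k₂/(k₂−k₁)].
= (1.91/1.30)^(1.30/(1.30−1.91)) = (1.469)^(-2.131) = 0.4405.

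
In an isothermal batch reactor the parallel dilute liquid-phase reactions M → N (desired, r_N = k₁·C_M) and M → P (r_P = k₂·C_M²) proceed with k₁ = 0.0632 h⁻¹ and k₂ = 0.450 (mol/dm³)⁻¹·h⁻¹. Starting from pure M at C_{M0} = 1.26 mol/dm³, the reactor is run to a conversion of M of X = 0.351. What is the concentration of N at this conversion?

0.0533 mol/dm³

C_M = C_{M0}(1−X) = 0.8177 mol/dm³.
Along a PFR/batch, dC_N/dC_M = −r_N/(r_N+r_P) = −k₁/(k₁+k₂·C_M).
Integrating from C_{M0} to C_M: C_N = (0.0632/0.450)·ln[(0.0632+0.450·1.26)/(0.0632+0.450·0.818)] = 0.1404·ln(0.6302/0.4312) = 0.05330 mol/dm³.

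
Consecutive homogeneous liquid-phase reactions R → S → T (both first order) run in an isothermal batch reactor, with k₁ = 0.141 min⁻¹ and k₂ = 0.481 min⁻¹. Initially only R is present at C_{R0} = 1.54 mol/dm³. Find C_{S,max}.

0.271 mol/dm³

For a first-order series the maximum intermediate yield is C_{S,max}/C_{R0} = (k₁/k₂)^[k₂/(k₂−k₁)].
= (0.141/0.481)^(0.481/(0.481−0.141)) = (0.2931)^(1.415) = 0.1762.
C_{S,max} = 0.1762×1.54 = 0.271 mol/dm³.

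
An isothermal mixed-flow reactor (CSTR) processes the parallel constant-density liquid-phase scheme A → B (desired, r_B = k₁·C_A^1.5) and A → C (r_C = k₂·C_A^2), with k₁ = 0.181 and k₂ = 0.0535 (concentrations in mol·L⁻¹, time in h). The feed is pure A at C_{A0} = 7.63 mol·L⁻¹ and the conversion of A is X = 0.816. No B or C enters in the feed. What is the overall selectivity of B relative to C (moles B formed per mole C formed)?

2.86

Exit C_A = C_{A0}(1−X) = 7.63×0.184 = 1.404 mol·L⁻¹.
A CSTR operates uniformly at the exit composition, giving r_B = 0.3011 and r_C = 0.1054 (each k·C_A^n at C_A = 1.404).
Overall selectivity = C_B/C_C = r_Bτ/(r_Cτ) = r_B/r_C = 2.86.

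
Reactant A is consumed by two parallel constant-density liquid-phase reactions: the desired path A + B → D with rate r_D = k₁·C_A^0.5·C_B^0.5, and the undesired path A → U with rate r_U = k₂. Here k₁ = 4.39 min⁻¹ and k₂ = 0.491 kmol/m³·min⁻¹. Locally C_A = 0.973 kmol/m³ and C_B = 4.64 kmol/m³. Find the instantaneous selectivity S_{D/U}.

S_{D/U} = r_D/r_U = (k₁·C_A^0.5·C_B^0.5)/(k₂) = (k₁/k₂)·C_A^0.5·C_B^0.5.
= (4.39×0.9730^0.5×4.640^0.5) / (0.491) = 9.328/0.4910 = 19.0.
Since the desired path is higher order in A, keeping C_A high (PFR or concentrated feed) favours D.

19.0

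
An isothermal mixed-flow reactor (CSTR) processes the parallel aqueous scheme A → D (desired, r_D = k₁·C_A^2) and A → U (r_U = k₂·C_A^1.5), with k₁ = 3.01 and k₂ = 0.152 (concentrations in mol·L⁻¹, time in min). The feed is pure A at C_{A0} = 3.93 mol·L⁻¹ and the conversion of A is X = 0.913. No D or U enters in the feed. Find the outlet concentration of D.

Exit C_A = C_{A0}(1−X) = 3.93×0.0870 = 0.3419 mol·L⁻¹.
Rates in a CSTR are evaluated at the outlet concentration: r_D = 3.01×0.3419^2 = 0.3519, r_U = 0.152×0.3419^1.5 = 0.03039.
Fraction of consumed A going to D: r_D/(r_D+r_U) = 0.9205.
C_D = 0.9205·C_{A0}·X = 0.9205×3.93×0.913 = 3.30 mol·L⁻¹.

3.30 mol·L⁻¹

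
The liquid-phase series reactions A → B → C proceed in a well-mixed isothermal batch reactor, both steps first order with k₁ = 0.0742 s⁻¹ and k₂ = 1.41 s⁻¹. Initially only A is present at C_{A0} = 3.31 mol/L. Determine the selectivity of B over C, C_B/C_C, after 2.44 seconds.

0.368

For first-order series with pure A initially, C_B(t) = k₁C_{A0}/(k₂−k₁)·(e^(−k₁t) − e^(−k₂t)).
e^(−k₁t) = e^(−0.0742×2.44) = e^(−0.1810) = 0.8344; e^(−k₂t) = e^(−3.440) = 0.03205.
C_B = 0.0742×3.31/(1.41−0.0742) × (0.8344−0.03205) = 0.1839×0.8023 = 0.1475 mol/L.
C_A = C_{A0}e^(−k₁t) = 2.762 mol/L, so C_C = C_{A0}−C_A−C_B = 0.4006 mol/L; C_B/C_C = 0.368.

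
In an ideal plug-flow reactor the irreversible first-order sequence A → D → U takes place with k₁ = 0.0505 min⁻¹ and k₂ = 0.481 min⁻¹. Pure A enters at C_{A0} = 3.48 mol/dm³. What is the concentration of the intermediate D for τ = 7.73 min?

For first-order series with pure A initially, C_D(τ) = k₁C_{A0}/(k₂−k₁)·(e^(−k₁τ) − e^(−k₂τ)).
e^(−k₁τ) = e^(−0.0505×7.73) = e^(−0.3904) = 0.6768; e^(−k₂τ) = e^(−3.718) = 0.02428.
C_D = 0.0505×3.48/(0.481−0.0505) × (0.6768−0.02428) = 0.4082×0.6525 = 0.2664 mol/dm³.

0.266 mol/dm³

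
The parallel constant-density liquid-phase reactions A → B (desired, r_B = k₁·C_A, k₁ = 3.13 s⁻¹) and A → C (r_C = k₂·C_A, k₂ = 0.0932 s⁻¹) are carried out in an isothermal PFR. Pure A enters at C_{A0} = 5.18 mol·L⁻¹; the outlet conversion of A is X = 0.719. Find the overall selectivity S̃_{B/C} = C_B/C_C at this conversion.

33.6

C_A = C_{A0}(1−X) = 1.456 mol·L⁻¹.
Both paths are first order in A, so the instantaneous fraction to B is constant: dC_B/d(−C_A) = k₁/(k₁+k₂) = 0.9711.
C_B = 0.9711·(C_{A0}−C_A) = 0.9711×3.724 = 3.62 mol·L⁻¹.
C_C = (C_{A0}−C_A)−C_B = 0.1077 mol·L⁻¹; S̃_{B/C} = 3.617/0.1077 = 33.6.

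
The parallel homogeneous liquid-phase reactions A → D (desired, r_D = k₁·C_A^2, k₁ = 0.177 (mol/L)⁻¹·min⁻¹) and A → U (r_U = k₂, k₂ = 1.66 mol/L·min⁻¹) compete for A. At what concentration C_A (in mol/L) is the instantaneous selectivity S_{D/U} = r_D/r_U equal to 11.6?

10.4 mol/L

S_{D/U} = (k₁/k₂)·C_A^2 ⇒ C_A = (S·k₂/k₁)^(0.5).
= (11.6×1.66/0.177)^(0.5) = (108.8)^(0.5) = 10.4 mol/L.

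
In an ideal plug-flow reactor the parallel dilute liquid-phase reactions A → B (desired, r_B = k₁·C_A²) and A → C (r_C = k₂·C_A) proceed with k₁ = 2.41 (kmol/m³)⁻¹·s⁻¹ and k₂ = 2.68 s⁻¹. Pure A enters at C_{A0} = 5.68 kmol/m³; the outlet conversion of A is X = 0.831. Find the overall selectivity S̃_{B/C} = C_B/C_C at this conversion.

C_A = C_{A0}(1−X) = 0.9599 kmol/m³.
Along a PFR/batch, dC_C/dC_A = −r_C/(r_B+r_C) = −k₂/(k₂+k₁·C_A).
Integrating from C_{A0} to C_A: C_C = (2.68/2.41)·ln[(2.68+2.41·5.68)/(2.68+2.41·0.960)] = 1.112·ln(16.37/4.993) = 1.320 kmol/m³.
Then C_B = (C_{A0}−C_A) − C_C = 4.720 − 1.320 = 3.400 kmol/m³.
S̃_{B/C} = C_B/C_C = 3.400/1.320 = 2.58.

2.58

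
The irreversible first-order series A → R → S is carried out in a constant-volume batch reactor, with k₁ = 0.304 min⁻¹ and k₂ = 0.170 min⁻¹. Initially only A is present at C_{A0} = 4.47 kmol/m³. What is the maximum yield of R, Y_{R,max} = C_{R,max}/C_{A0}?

For a first-order series the maximum intermediate yield is C_{R,max}/C_{A0} = (k₁/k₂)^[k₂/(k₂−k₁)].
= (0.304/0.170)^(0.170/(0.170−0.304)) = (1.788)^(-1.269) = 0.4784.

0.478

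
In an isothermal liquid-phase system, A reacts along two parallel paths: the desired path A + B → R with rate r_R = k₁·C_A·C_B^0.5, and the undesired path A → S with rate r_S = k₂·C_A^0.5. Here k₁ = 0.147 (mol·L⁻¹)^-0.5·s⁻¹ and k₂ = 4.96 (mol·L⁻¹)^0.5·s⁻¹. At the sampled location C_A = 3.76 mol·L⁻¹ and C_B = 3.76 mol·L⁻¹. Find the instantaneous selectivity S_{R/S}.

S_{R/S} = r_R/r_S = (k₁·C_A·C_B^0.5)/(k₂·C_A^0.5) = (k₁/k₂)·C_A^0.5·C_B^0.5.
= (0.147×3.760×3.760^0.5) / (4.96×3.760^0.5) = 1.072/9.618 = 0.111.

0.111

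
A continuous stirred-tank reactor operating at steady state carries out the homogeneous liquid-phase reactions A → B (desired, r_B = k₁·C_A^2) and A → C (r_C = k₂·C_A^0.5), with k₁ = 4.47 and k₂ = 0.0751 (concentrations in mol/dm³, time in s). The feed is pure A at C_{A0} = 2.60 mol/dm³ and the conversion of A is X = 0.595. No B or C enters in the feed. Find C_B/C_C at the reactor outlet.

Exit C_A = C_{A0}(1−X) = 2.60×0.405 = 1.053 mol/dm³.
A CSTR operates uniformly at the exit composition, giving r_B = 4.956 and r_C = 0.07706 (each k·C_A^n at C_A = 1.053).
Overall selectivity = C_B/C_C = r_Bτ/(r_Cτ) = r_B/r_C = 64.3.

64.3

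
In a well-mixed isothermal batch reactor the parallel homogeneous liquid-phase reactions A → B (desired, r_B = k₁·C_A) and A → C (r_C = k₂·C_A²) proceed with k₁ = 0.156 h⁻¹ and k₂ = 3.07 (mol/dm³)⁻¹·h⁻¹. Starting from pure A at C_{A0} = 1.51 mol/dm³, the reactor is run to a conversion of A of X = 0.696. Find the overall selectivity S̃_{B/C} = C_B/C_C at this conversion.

0.0572

C_A = C_{A0}(1−X) = 0.4590 mol/dm³.
Along a PFR/batch, dC_B/dC_A = −r_B/(r_B+r_C) = −k₁/(k₁+k₂·C_A).
Integrating from C_{A0} to C_A: C_B = (0.156/3.07)·ln[(0.156+3.07·1.51)/(0.156+3.07·0.459)] = 0.05081·ln(4.792/1.565) = 0.05685 mol/dm³.
C_C = (C_{A0}−C_A)−C_B = 0.9941 mol/dm³; S̃_{B/C} = 0.05685/0.9941 = 0.0572.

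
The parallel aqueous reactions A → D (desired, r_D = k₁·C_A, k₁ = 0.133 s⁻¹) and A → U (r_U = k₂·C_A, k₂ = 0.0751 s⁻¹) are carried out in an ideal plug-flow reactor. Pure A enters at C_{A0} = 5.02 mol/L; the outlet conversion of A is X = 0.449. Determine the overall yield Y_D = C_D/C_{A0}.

C_A = C_{A0}(1−X) = 2.766 mol/L.
Both paths are first order in A, so the instantaneous fraction to D is constant: dC_D/d(−C_A) = k₁/(k₁+k₂) = 0.6391.
C_D = 0.6391·(C_{A0}−C_A) = 0.6391×2.254 = 1.44 mol/L.
Y_D = C_D/C_{A0} = 1.441/5.02 = 0.287.

0.287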